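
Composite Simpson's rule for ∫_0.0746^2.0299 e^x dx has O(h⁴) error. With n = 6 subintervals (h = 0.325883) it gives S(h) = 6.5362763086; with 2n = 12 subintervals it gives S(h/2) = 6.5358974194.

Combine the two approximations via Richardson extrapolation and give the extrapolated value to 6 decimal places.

6.535872

The method has order 4: 2^4 = 16.
Weighted: 104.5743587104 − 6.5362763086 = 98.0380824018
(16 × 6.5358974194 − 6.5362763086)/(16 − 1) = 6.5358721601
Shift from A(h/2): −0.0000252593.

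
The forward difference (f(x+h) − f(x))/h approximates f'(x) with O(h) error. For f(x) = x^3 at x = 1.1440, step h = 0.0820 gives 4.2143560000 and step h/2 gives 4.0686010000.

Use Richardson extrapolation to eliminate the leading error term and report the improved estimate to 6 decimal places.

3.922846

Error is O(h^1); halving h shrinks it by 2^1 = 2.
Difference of the inputs: 4.0686010000 − 4.2143560000 = -0.1457550000
Divide by 2^1 − 1 = 1: (-0.1457550000)/1 = -0.1457550000
R = A(h/2) + (A(h/2) − A(h))/1 = 4.0686010000 − 0.1457550000 = 3.9228460000
Shift from A(h/2): −0.1457550000.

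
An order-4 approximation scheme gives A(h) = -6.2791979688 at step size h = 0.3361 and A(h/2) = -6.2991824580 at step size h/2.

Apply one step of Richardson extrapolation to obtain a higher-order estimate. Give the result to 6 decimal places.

-6.300515

Error is O(h^4); halving h shrinks it by 2^4 = 16.
16*(-6.2991824580) − (-6.2791979688) = -94.5077213592
Divide by 2^4 − 1 = 15.
So the Richardson estimate is -6.3005147573.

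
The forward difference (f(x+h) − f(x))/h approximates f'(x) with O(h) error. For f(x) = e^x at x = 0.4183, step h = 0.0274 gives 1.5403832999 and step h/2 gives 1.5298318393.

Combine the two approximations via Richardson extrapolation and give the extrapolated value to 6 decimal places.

Order 1 gives 2^r = 2 and 2^r − 1 = 1.
Top: 2(1.5298318393) − (1.5403832999) = 1.5192803787
R = 1.5192803787/1 = 1.5192803787

1.519280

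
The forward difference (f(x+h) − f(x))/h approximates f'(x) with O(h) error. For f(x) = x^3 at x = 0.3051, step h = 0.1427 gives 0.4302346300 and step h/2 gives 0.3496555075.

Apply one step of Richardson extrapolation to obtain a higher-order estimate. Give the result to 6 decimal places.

Method order is 1; weight 2^1 = 2.
2^1×A(h/2) = 0.6993110150; minus A(h) gives 0.2690763850.
(2×0.3496555075 − 0.4302346300)/(2 − 1) = 0.2690763850

0.269076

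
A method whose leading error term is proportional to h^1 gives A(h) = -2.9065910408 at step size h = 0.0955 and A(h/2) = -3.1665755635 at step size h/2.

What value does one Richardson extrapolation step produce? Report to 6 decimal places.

The method has order 1: 2^1 = 2.
Difference of the inputs: -3.1665755635 − (-2.9065910408) = -0.2599845227
Divide by 2^1 − 1 = 1: (-0.2599845227)/1 = -0.2599845227
R = A(h/2) + (A(h/2) − A(h))/1 = -3.1665755635 − 0.2599845227 = -3.4265600862

-3.426560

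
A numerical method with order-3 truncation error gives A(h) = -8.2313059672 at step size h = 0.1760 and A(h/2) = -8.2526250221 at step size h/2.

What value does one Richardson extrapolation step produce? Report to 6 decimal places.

r = 3, so 2^r = 8.
8·(-8.2526250221) = -66.0210001768; (-66.0210001768) − (-8.2313059672) = -57.7896942096
Denominator 8 − 1 = 7.
Extrapolated: (-57.7896942096) / 7 = -8.2556706014

-8.255671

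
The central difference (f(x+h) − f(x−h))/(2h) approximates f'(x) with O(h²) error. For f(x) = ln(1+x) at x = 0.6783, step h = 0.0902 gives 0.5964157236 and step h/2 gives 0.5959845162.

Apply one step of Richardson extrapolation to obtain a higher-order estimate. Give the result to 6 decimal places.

0.595841

With r = 2 the leading error scales as h^2, so the weight is 2^2 = 4.
Difference of the inputs: 0.5959845162 − 0.5964157236 = -0.0004312074
Correction (A(h/2) − A(h))/(4 − 1) = (-0.0004312074)/3 = -0.0001437358
R = A(h/2) + (A(h/2) − A(h))/3 = 0.5959845162 − 0.0001437358 = 0.5958407804
Shift from A(h/2): −0.0001437358.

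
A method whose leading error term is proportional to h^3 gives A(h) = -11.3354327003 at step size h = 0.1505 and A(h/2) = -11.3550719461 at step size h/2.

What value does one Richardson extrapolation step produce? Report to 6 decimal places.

Error is O(h^3); halving h shrinks it by 2^3 = 8.
Numerator 8*A(h/2) − A(h) = 8*(-11.3550719461) − (-11.3354327003) = -79.5051428685
R = (-79.5051428685)/7 = -11.3578775526
Gap between inputs: 1.964e-02; correction applied: −0.0028056065.

-11.357878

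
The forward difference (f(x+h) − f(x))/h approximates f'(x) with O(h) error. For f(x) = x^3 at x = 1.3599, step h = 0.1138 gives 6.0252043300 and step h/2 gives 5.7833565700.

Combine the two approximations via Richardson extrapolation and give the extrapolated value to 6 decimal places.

5.541509

With r = 1 the leading error scales as h^1, so the weight is 2^1 = 2.
2^1×A(h/2) = 11.5667131400; minus A(h) gives 5.5415088100.
Denominator 2 − 1 = 1.
5.5415088100 ÷ 1 = 5.5415088100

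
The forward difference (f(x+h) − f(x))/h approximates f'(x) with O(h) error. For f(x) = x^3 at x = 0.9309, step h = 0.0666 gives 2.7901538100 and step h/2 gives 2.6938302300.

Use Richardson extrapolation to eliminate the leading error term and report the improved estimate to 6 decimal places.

2.597507

Order 1 gives 2^r = 2 and 2^r − 1 = 1.
2·2.6938302300 − 2.7901538100 = 2.5975066500
2.5975066500 ÷ 1 = 2.5975066500
Shift from A(h/2): −0.0963235800.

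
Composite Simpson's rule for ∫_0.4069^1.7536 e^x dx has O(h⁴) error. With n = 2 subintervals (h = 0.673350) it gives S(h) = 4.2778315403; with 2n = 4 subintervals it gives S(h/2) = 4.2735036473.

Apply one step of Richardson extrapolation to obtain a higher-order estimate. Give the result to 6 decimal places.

4.273215

r = 4, so 2^r = 16.
16·4.2735036473 − 4.2778315403 = 64.0982268165
Denominator 16 − 1 = 15.
64.0982268165 ÷ 15 = 4.2732151211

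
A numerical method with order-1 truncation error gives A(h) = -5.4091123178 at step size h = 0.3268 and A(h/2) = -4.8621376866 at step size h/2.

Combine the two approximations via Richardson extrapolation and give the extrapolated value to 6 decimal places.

-4.315163

Leading term ∝ h^1; use weight 2 = 2^1.
A(h/2) − A(h) = -4.8621376866 − (-5.4091123178) = 0.5469746312
Divide by 2^1 − 1 = 1: 0.5469746312/1 = 0.5469746312
R = -4.8621376866 + 0.5469746312 = -4.3151630554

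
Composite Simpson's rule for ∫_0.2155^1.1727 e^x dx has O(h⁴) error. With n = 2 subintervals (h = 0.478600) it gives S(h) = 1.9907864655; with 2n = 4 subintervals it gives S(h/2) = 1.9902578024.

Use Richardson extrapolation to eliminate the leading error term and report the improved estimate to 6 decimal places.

r = 4: numerator weight 16, denominator 15.
16·1.9902578024 − 1.9907864655 = 29.8533383729
Denominator 16 − 1 = 15.
So the Richardson estimate is 1.9902225582.

1.990223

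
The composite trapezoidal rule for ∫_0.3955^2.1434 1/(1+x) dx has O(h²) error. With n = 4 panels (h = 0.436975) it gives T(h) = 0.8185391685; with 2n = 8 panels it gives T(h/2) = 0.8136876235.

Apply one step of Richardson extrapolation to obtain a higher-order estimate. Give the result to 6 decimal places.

r = 2: numerator weight 4, denominator 3.
Top: 4(0.8136876235) − (0.8185391685) = 2.4362113255
2.4362113255 ÷ 3 = 0.8120704418

0.812070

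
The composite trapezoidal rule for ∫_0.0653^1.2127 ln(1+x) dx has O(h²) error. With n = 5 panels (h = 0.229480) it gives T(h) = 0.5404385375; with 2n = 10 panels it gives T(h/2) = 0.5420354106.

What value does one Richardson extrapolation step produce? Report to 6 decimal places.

0.542568

Error is O(h^2); halving h shrinks it by 2^2 = 4.
2^2 × A(h/2) = 2.1681416424; minus A(h) gives 1.6277031049.
(4 × 0.5420354106 − 0.5404385375)/(4 − 1) = 0.5425677016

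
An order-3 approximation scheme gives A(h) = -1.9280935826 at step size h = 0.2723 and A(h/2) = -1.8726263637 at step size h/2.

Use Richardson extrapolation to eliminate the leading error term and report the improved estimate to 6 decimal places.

The method has order 3: 2^3 = 8.
Difference of the inputs: -1.8726263637 − (-1.9280935826) = 0.0554672189
Correction (A(h/2) − A(h))/(8 − 1) = 0.0554672189/7 = 0.0079238884
R = -1.8726263637 + 0.0079238884 = -1.8647024753
Gap between inputs: 5.547e-02; correction applied: +0.0079238884.

-1.864702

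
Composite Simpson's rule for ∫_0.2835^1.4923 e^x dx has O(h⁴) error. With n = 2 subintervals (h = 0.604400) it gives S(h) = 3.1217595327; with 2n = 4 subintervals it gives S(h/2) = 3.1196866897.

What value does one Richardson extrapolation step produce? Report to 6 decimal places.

3.119549

With r = 4 the leading error scales as h^4, so the weight is 2^4 = 16.
2^4×A(h/2) = 49.9149870352; minus A(h) gives 46.7932275025.
Extrapolated: 46.7932275025 / 15 = 3.1195485002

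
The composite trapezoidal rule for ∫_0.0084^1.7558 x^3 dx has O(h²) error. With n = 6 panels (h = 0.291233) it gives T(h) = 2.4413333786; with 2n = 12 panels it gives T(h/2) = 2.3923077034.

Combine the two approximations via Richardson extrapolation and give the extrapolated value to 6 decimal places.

r = 2: numerator weight 4, denominator 3.
Numerator 4·A(h/2) − A(h) = 4·2.3923077034 − 2.4413333786 = 7.1278974350
R = 7.1278974350/3 = 2.3759658117

2.375966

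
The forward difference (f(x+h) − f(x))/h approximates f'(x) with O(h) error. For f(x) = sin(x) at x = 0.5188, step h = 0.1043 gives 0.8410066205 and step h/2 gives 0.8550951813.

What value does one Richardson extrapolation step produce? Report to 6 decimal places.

0.869184

The method has order 1: 2^1 = 2.
2^1*A(h/2) = 1.7101903626; minus A(h) gives 0.8691837421.
Divide by 2^1 − 1 = 1.
0.8691837421 ÷ 1 = 0.8691837421
Shift from A(h/2): +0.0140885608.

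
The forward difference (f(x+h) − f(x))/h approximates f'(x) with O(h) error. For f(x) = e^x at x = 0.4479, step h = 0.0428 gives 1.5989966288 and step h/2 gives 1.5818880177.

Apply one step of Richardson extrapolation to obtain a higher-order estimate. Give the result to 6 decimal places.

1.564779

Order 1 gives 2^r = 2 and 2^r − 1 = 1.
2^1×A(h/2) = 3.1637760354; minus A(h) gives 1.5647794066.
Extrapolated: 1.5647794066 / 1 = 1.5647794066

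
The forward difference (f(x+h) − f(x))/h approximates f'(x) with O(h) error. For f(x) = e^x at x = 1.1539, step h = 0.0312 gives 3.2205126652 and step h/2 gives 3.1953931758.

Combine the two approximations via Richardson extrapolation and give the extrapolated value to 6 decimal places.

With r = 1 the leading error scales as h^1, so the weight is 2^1 = 2.
2×3.1953931758 = 6.3907863516; 6.3907863516 − 3.2205126652 = 3.1702736864
Denominator 2 − 1 = 1.
Extrapolated: 3.1702736864 / 1 = 3.1702736864
Correction |R − A(h/2)| = 2.512e-02; gap |A(h/2) − A(h)| = 2.512e-02.

3.170274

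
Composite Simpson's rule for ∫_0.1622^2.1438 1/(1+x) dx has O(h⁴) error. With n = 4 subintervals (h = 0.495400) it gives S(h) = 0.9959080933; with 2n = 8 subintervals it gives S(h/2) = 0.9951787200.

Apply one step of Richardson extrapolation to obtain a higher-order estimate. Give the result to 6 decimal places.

0.995130

With r = 4 the leading error scales as h^4, so the weight is 2^4 = 16.
2^4·A(h/2) = 15.9228595200; minus A(h) gives 14.9269514267.
Denominator 16 − 1 = 15.
(16·0.9951787200 − 0.9959080933)/(16 − 1) = 0.9951300951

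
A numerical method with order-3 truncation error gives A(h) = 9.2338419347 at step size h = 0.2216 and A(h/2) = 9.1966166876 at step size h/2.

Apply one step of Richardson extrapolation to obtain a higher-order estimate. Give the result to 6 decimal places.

Leading term ∝ h^3; use weight 8 = 2^3.
8 × 9.1966166876 = 73.5729335008; subtract 9.2338419347 → 64.3390915661
Extrapolated: 64.3390915661 / 7 = 9.1912987952
Correction |R − A(h/2)| = 5.318e-03; gap |A(h/2) − A(h)| = 3.723e-02.

9.191299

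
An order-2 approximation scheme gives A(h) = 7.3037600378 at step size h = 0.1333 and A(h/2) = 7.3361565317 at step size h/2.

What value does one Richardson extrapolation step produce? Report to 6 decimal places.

7.346955

Order 2 gives 2^r = 4 and 2^r − 1 = 3.
4·7.3361565317 = 29.3446261268; subtract 7.3037600378 → 22.0408660890
Divide by 2^2 − 1 = 3.
R = 22.0408660890/3 = 7.3469553630
Shift from A(h/2): +0.0107988313.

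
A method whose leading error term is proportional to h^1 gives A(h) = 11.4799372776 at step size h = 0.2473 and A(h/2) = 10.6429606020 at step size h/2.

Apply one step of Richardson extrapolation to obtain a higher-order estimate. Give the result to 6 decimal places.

9.805984

r = 1: numerator weight 2, denominator 1.
2*10.6429606020 − 11.4799372776 = 9.8059839264
Divide by 2^1 − 1 = 1.
Result: 9.8059839264
Gap between inputs: 8.370e-01; correction applied: −0.8369766756.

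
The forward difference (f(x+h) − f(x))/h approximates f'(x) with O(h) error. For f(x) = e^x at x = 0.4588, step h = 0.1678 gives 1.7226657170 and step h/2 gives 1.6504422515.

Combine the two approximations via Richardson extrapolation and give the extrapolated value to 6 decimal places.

1.578219

With r = 1 the leading error scales as h^1, so the weight is 2^1 = 2.
2·1.6504422515 = 3.3008845030; subtract 1.7226657170 → 1.5782187860
1.5782187860 ÷ 1 = 1.5782187860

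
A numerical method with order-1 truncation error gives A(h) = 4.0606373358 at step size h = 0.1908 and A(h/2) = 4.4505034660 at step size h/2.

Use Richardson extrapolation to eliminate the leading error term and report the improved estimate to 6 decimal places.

With r = 1 the leading error scales as h^1, so the weight is 2^1 = 2.
2^1×A(h/2) = 8.9010069320; minus A(h) gives 4.8403695962.
Divide by 2^1 − 1 = 1.
Extrapolated: 4.8403695962 / 1 = 4.8403695962
Shift from A(h/2): +0.3898661302.

4.840370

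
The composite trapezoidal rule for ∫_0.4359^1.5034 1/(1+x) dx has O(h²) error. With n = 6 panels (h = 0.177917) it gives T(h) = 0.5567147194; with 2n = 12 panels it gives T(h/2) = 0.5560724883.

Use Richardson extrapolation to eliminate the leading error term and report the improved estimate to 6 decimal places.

0.555858

The method has order 2: 2^2 = 4.
Top: 4(0.5560724883) − (0.5567147194) = 1.6675752338
(4×0.5560724883 − 0.5567147194)/(4 − 1) = 0.5558584113
Gap between inputs: 6.422e-04; correction applied: −0.0002140770.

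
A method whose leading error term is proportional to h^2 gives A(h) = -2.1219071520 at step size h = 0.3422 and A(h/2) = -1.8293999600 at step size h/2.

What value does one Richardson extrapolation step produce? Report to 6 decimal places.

-1.731898

Leading term ∝ h^2; use weight 4 = 2^2.
4×(-1.8293999600) = -7.3175998400; (-7.3175998400) − (-2.1219071520) = -5.1956926880
Divide by 2^2 − 1 = 3.
(4×(-1.8293999600) − (-2.1219071520))/(4 − 1) = -1.7318975627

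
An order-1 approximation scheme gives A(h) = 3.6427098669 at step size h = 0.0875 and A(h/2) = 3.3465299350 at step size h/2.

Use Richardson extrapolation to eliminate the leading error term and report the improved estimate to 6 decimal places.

3.050350

Order 1 gives 2^r = 2 and 2^r − 1 = 1.
Top: 2(3.3465299350) − (3.6427098669) = 3.0503500031
R = 3.0503500031/1 = 3.0503500031
Shift from A(h/2): −0.2961799319.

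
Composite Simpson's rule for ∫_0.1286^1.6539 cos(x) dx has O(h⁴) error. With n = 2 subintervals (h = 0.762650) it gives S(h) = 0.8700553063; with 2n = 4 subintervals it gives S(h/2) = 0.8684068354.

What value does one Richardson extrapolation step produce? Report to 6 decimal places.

The method has order 4: 2^4 = 16.
16×0.8684068354 − 0.8700553063 = 13.0244540601
13.0244540601 ÷ 15 = 0.8682969373
Shift from A(h/2): −0.0001098981.

0.868297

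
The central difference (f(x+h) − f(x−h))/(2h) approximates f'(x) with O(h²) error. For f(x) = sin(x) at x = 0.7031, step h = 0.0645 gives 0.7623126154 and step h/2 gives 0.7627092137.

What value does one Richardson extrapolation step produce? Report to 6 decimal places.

0.762841

Error is O(h^2); halving h shrinks it by 2^2 = 4.
2^2·A(h/2) = 3.0508368548; minus A(h) gives 2.2885242394.
Denominator 4 − 1 = 3.
R = 2.2885242394/3 = 0.7628414131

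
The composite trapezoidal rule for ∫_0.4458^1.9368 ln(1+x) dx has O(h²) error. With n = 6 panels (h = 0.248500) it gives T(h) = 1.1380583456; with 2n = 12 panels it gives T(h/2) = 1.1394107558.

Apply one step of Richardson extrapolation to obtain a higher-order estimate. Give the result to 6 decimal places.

r = 2, so 2^r = 4.
Numerator 4*A(h/2) − A(h) = 4*1.1394107558 − 1.1380583456 = 3.4195846776
Extrapolated: 3.4195846776 / 3 = 1.1398615592
Gap between inputs: 1.352e-03; correction applied: +0.0004508034.

1.139862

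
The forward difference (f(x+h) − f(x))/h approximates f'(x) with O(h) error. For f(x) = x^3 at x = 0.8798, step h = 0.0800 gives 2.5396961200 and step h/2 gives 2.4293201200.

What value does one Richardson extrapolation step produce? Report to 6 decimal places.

Method order is 1; weight 2^1 = 2.
2×2.4293201200 − 2.5396961200 = 2.3189441200
Extrapolated: 2.3189441200 / 1 = 2.3189441200

2.318944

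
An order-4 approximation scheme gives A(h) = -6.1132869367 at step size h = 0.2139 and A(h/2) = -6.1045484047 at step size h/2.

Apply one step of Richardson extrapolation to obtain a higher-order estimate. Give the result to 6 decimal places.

-6.103966

r = 4: numerator weight 16, denominator 15.
Difference of the inputs: -6.1045484047 − (-6.1132869367) = 0.0087385320
Divide by 2^4 − 1 = 15: 0.0087385320/15 = 0.0005825688
R = A(h/2) + (A(h/2) − A(h))/15 = -6.1045484047 + 0.0005825688 = -6.1039658359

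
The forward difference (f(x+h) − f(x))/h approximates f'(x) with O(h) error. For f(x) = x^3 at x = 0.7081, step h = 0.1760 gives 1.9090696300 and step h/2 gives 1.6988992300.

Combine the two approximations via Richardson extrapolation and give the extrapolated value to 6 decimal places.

1.488729

Leading term ∝ h^1; use weight 2 = 2^1.
2 × 1.6988992300 = 3.3977984600; 3.3977984600 − 1.9090696300 = 1.4887288300
Denominator 2 − 1 = 1.
1.4887288300 ÷ 1 = 1.4887288300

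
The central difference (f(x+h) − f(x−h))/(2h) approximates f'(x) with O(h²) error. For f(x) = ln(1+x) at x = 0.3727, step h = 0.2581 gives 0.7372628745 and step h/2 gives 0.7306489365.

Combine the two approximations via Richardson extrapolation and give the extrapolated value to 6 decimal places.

0.728444

With r = 2 the leading error scales as h^2, so the weight is 2^2 = 4.
Difference of the inputs: 0.7306489365 − 0.7372628745 = -0.0066139380
Correction (A(h/2) − A(h))/(4 − 1) = (-0.0066139380)/3 = -0.0022046460
R = A(h/2) + (A(h/2) − A(h))/3 = 0.7306489365 − 0.0022046460 = 0.7284442905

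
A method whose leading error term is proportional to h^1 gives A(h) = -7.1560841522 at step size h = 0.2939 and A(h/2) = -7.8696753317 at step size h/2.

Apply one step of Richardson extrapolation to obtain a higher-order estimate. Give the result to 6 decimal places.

-8.583267

Method order is 1; weight 2^1 = 2.
Top: 2(-7.8696753317) − (-7.1560841522) = -8.5832665112
(-8.5832665112) ÷ 1 = -8.5832665112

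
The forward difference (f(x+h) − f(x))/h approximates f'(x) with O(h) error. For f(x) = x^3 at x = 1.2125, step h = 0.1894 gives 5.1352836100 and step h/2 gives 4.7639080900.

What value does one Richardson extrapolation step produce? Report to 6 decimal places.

Leading term ∝ h^1; use weight 2 = 2^1.
2 × 4.7639080900 = 9.5278161800; 9.5278161800 − 5.1352836100 = 4.3925325700
(2 × 4.7639080900 − 5.1352836100)/(2 − 1) = 4.3925325700
Gap between inputs: 3.714e-01; correction applied: −0.3713755200.

4.392533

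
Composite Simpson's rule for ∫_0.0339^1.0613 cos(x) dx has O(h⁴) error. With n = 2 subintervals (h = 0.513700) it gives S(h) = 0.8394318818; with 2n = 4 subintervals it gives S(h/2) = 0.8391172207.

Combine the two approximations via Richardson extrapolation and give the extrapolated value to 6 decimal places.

Leading term ∝ h^4; use weight 16 = 2^4.
16·0.8391172207 = 13.4258755312; 13.4258755312 − 0.8394318818 = 12.5864436494
(16·0.8391172207 − 0.8394318818)/(16 − 1) = 0.8390962433

0.839096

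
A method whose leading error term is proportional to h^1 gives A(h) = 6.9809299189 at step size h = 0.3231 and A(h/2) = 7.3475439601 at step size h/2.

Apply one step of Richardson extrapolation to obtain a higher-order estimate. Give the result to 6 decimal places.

With r = 1 the leading error scales as h^1, so the weight is 2^1 = 2.
2^1·A(h/2) = 14.6950879202; minus A(h) gives 7.7141580013.
Divide by 2^1 − 1 = 1.
(2·7.3475439601 − 6.9809299189)/(2 − 1) = 7.7141580013

7.714158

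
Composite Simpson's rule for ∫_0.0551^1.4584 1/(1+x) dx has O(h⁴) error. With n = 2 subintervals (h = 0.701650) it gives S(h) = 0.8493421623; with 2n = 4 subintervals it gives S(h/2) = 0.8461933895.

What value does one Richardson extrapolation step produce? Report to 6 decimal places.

Leading term ∝ h^4; use weight 16 = 2^4.
Difference of the inputs: 0.8461933895 − 0.8493421623 = -0.0031487728
Divide by 2^4 − 1 = 15: (-0.0031487728)/15 = -0.0002099182
R = A(h/2) + (A(h/2) − A(h))/15 = 0.8461933895 − 0.0002099182 = 0.8459834713
Shift from A(h/2): −0.0002099182.

0.845983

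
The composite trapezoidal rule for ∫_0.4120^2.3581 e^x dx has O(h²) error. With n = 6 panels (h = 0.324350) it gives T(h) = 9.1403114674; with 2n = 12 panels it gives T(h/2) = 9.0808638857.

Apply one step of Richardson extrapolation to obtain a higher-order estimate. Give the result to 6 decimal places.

With r = 2 the leading error scales as h^2, so the weight is 2^2 = 4.
4*9.0808638857 = 36.3234555428; 36.3234555428 − 9.1403114674 = 27.1831440754
Extrapolated: 27.1831440754 / 3 = 9.0610480251

9.061048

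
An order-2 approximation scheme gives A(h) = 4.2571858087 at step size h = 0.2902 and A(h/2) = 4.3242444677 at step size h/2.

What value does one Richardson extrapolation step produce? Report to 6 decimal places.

4.346597

r = 2: numerator weight 4, denominator 3.
2^2 × A(h/2) = 17.2969778708; minus A(h) gives 13.0397920621.
13.0397920621 ÷ 3 = 4.3465973540
Correction |R − A(h/2)| = 2.235e-02; gap |A(h/2) − A(h)| = 6.706e-02.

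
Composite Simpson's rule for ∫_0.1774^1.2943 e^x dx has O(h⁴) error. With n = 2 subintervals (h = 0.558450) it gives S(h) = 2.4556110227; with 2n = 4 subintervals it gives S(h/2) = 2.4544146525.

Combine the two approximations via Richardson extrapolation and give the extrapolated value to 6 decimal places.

Order 4 gives 2^r = 16 and 2^r − 1 = 15.
2^4 × A(h/2) = 39.2706344400; minus A(h) gives 36.8150234173.
Divide by 2^4 − 1 = 15.
(16 × 2.4544146525 − 2.4556110227)/(16 − 1) = 2.4543348945
Correction |R − A(h/2)| = 7.976e-05; gap |A(h/2) − A(h)| = 1.196e-03.

2.454335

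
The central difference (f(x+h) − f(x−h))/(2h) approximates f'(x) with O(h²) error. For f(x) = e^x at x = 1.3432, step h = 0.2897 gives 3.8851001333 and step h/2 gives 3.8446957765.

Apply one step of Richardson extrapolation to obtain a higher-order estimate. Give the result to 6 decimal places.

3.831228

Error is O(h^2); halving h shrinks it by 2^2 = 4.
4*3.8446957765 = 15.3787831060; 15.3787831060 − 3.8851001333 = 11.4936829727
11.4936829727 ÷ 3 = 3.8312276576
Correction |R − A(h/2)| = 1.347e-02; gap |A(h/2) − A(h)| = 4.040e-02.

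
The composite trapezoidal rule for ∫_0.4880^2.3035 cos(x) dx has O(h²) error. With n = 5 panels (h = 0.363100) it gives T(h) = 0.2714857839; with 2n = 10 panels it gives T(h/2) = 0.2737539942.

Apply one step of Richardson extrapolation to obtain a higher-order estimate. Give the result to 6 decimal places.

Error is O(h^2); halving h shrinks it by 2^2 = 4.
A(h/2) − A(h) = 0.2737539942 − 0.2714857839 = 0.0022682103
Divide by 2^2 − 1 = 3: 0.0022682103/3 = 0.0007560701
R = 0.2737539942 + 0.0007560701 = 0.2745100643

0.274510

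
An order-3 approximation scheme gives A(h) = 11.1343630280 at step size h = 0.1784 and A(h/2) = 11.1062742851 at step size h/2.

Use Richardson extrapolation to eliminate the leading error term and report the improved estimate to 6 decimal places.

Leading term ∝ h^3; use weight 8 = 2^3.
Top: 8(11.1062742851) − (11.1343630280) = 77.7158312528
R = 77.7158312528/7 = 11.1022616075

11.102262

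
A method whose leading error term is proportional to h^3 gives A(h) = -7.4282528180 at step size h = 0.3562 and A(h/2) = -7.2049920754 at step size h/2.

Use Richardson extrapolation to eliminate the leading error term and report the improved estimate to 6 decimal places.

Leading term ∝ h^3; use weight 8 = 2^3.
A(h/2) − A(h) = -7.2049920754 − (-7.4282528180) = 0.2232607426
Correction (A(h/2) − A(h))/(8 − 1) = 0.2232607426/7 = 0.0318943918
R = A(h/2) + (A(h/2) − A(h))/7 = -7.2049920754 + 0.0318943918 = -7.1730976836
Correction |R − A(h/2)| = 3.189e-02; gap |A(h/2) − A(h)| = 2.233e-01.

-7.173098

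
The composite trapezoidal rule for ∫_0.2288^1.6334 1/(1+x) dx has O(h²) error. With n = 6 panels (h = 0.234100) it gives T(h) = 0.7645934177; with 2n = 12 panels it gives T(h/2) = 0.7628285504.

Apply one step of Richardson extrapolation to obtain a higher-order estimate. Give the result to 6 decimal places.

Order 2 gives 2^r = 4 and 2^r − 1 = 3.
Numerator 4·A(h/2) − A(h) = 4·0.7628285504 − 0.7645934177 = 2.2867207839
Extrapolated: 2.2867207839 / 3 = 0.7622402613

0.762240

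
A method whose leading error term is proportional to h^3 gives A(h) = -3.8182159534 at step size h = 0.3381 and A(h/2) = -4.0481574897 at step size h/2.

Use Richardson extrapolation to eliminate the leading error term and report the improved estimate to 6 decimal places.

-4.081006

r = 3: numerator weight 8, denominator 7.
2^3 × A(h/2) = -32.3852599176; minus A(h) gives -28.5670439642.
Extrapolated: (-28.5670439642) / 7 = -4.0810062806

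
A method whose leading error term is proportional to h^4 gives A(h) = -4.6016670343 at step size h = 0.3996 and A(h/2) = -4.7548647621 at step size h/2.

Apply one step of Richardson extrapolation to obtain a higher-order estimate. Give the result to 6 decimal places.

-4.765078

With r = 4 the leading error scales as h^4, so the weight is 2^4 = 16.
Weighted: (-76.0778361936) − (-4.6016670343) = -71.4761691593
Denominator 16 − 1 = 15.
R = (-71.4761691593)/15 = -4.7650779440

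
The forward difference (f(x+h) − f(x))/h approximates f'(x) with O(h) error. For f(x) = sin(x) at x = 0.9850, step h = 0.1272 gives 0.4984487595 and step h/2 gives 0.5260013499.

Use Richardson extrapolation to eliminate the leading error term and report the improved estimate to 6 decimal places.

Order 1 gives 2^r = 2 and 2^r − 1 = 1.
2^1·A(h/2) = 1.0520026998; minus A(h) gives 0.5535539403.
Divide by 2^1 − 1 = 1.
Result: 0.5535539403

0.553554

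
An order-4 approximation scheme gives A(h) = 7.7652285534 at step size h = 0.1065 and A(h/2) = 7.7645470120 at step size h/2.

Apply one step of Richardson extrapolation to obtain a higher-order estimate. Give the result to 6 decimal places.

r = 4: numerator weight 16, denominator 15.
A(h/2) − A(h) = 7.7645470120 − 7.7652285534 = -0.0006815414
Correction (A(h/2) − A(h))/(16 − 1) = (-0.0006815414)/15 = -0.0000454361
R = A(h/2) + (A(h/2) − A(h))/15 = 7.7645470120 − 0.0000454361 = 7.7645015759
Gap between inputs: 6.815e-04; correction applied: −0.0000454361.

7.764502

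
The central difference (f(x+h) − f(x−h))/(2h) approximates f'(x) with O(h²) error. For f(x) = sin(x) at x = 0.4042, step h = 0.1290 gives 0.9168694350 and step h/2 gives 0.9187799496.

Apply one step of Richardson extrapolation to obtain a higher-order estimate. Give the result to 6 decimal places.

0.919417

Method order is 2; weight 2^2 = 4.
A(h/2) − A(h) = 0.9187799496 − 0.9168694350 = 0.0019105146
Divide by 2^2 − 1 = 3: 0.0019105146/3 = 0.0006368382
R = A(h/2) + (A(h/2) − A(h))/3 = 0.9187799496 + 0.0006368382 = 0.9194167878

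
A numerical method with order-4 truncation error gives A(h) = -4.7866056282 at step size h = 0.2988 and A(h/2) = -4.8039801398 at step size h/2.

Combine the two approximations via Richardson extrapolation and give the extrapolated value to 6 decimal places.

Error is O(h^4); halving h shrinks it by 2^4 = 16.
Numerator 16 × A(h/2) − A(h) = 16 × (-4.8039801398) − (-4.7866056282) = -72.0770766086
Extrapolated: (-72.0770766086) / 15 = -4.8051384406

-4.805138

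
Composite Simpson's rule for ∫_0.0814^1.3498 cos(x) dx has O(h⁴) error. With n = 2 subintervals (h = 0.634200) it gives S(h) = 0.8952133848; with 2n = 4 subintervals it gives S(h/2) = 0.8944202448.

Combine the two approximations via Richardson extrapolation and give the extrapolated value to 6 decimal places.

With r = 4 the leading error scales as h^4, so the weight is 2^4 = 16.
16×0.8944202448 = 14.3107239168; subtract 0.8952133848 → 13.4155105320
Divide by 2^4 − 1 = 15.
R = 13.4155105320/15 = 0.8943673688

0.894367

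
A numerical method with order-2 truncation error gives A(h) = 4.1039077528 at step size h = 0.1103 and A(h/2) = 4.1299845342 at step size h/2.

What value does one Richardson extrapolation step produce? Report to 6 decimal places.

r = 2, so 2^r = 4.
Difference of the inputs: 4.1299845342 − 4.1039077528 = 0.0260767814
Divide by 2^2 − 1 = 3: 0.0260767814/3 = 0.0086922605
R = A(h/2) + (A(h/2) − A(h))/3 = 4.1299845342 + 0.0086922605 = 4.1386767947

4.138677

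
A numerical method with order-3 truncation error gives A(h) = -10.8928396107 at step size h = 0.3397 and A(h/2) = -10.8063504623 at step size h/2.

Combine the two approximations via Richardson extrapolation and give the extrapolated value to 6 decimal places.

-10.793995

Method order is 3; weight 2^3 = 8.
8*(-10.8063504623) = -86.4508036984; subtract (-10.8928396107) → -75.5579640877
Denominator 8 − 1 = 7.
R = (-75.5579640877)/7 = -10.7939948697
Shift from A(h/2): +0.0123555926.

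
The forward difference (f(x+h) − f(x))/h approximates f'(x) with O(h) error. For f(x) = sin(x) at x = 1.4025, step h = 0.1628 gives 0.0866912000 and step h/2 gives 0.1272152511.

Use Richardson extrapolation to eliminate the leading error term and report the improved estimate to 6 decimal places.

0.167739

Leading term ∝ h^1; use weight 2 = 2^1.
2 × 0.1272152511 = 0.2544305022; subtract 0.0866912000 → 0.1677393022
Denominator 2 − 1 = 1.
0.1677393022 ÷ 1 = 0.1677393022
Correction |R − A(h/2)| = 4.052e-02; gap |A(h/2) − A(h)| = 4.052e-02.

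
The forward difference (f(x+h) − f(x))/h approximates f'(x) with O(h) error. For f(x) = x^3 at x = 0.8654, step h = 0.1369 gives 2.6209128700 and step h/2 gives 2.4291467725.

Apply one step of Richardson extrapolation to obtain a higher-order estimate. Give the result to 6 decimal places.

2.237381

Leading term ∝ h^1; use weight 2 = 2^1.
2*2.4291467725 = 4.8582935450; 4.8582935450 − 2.6209128700 = 2.2373806750
(2*2.4291467725 − 2.6209128700)/(2 − 1) = 2.2373806750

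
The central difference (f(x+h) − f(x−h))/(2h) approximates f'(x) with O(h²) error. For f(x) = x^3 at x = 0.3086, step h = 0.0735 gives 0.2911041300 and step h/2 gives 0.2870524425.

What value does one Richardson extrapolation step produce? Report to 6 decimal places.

0.285702

With r = 2 the leading error scales as h^2, so the weight is 2^2 = 4.
Numerator 4 × A(h/2) − A(h) = 4 × 0.2870524425 − 0.2911041300 = 0.8571056400
Denominator 4 − 1 = 3.
0.8571056400 ÷ 3 = 0.2857018800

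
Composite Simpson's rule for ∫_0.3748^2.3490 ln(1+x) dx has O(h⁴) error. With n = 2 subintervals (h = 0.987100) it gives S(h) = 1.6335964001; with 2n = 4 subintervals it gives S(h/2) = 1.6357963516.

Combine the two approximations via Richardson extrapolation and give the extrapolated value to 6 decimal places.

Leading term ∝ h^4; use weight 16 = 2^4.
Weighted: 26.1727416256 − 1.6335964001 = 24.5391452255
24.5391452255 ÷ 15 = 1.6359430150
Correction |R − A(h/2)| = 1.467e-04; gap |A(h/2) − A(h)| = 2.200e-03.

1.635943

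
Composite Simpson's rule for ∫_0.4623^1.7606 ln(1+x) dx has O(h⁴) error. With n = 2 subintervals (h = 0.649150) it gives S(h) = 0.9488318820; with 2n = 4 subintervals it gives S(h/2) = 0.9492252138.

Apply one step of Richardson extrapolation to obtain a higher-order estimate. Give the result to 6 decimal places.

r = 4, so 2^r = 16.
2^4×A(h/2) = 15.1876034208; minus A(h) gives 14.2387715388.
Divide by 2^4 − 1 = 15.
14.2387715388 ÷ 15 = 0.9492514359
Correction |R − A(h/2)| = 2.622e-05; gap |A(h/2) − A(h)| = 3.933e-04.

0.949251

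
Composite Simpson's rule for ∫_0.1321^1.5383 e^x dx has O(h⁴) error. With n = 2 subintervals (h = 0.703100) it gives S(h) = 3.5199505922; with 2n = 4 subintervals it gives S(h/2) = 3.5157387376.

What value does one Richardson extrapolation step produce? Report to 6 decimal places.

With r = 4 the leading error scales as h^4, so the weight is 2^4 = 16.
16*3.5157387376 − 3.5199505922 = 52.7318692094
52.7318692094 ÷ 15 = 3.5154579473

3.515458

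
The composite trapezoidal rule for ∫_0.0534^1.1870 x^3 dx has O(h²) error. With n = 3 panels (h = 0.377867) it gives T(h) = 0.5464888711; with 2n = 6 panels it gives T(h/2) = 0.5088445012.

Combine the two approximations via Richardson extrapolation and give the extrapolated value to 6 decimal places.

Method order is 2; weight 2^2 = 4.
Top: 4(0.5088445012) − (0.5464888711) = 1.4888891337
Denominator 4 − 1 = 3.
So the Richardson estimate is 0.4962963779.

0.496296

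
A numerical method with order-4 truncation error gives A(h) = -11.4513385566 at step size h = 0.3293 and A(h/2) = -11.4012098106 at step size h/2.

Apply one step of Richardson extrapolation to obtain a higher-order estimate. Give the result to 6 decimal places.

-11.397868

With r = 4 the leading error scales as h^4, so the weight is 2^4 = 16.
16·(-11.4012098106) = -182.4193569696; subtract (-11.4513385566) → -170.9680184130
(-170.9680184130) ÷ 15 = -11.3978678942
Shift from A(h/2): +0.0033419164.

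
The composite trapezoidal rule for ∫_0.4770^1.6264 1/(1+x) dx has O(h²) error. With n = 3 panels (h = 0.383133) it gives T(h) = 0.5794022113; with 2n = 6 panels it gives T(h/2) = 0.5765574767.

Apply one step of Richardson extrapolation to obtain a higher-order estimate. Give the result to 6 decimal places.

0.575609

Leading term ∝ h^2; use weight 4 = 2^2.
Difference of the inputs: 0.5765574767 − 0.5794022113 = -0.0028447346
Correction (A(h/2) − A(h))/(4 − 1) = (-0.0028447346)/3 = -0.0009482449
R = 0.5765574767 − 0.0009482449 = 0.5756092318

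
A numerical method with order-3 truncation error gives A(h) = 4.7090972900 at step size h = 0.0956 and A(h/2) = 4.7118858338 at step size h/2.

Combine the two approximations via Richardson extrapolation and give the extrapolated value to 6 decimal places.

The method has order 3: 2^3 = 8.
Top: 8(4.7118858338) − (4.7090972900) = 32.9859893804
R = 32.9859893804/7 = 4.7122841972
Shift from A(h/2): +0.0003983634.

4.712284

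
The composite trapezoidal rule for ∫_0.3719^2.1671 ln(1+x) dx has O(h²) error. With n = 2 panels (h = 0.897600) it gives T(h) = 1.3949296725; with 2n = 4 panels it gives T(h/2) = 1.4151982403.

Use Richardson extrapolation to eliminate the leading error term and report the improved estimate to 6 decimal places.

1.421954

Order 2 gives 2^r = 4 and 2^r − 1 = 3.
Numerator 4*A(h/2) − A(h) = 4*1.4151982403 − 1.3949296725 = 4.2658632887
R = 4.2658632887/3 = 1.4219544296
Shift from A(h/2): +0.0067561893.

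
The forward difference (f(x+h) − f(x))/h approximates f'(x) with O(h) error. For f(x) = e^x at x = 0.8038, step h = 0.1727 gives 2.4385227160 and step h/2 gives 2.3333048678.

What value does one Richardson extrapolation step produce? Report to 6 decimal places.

2.228087

Error is O(h^1); halving h shrinks it by 2^1 = 2.
A(h/2) − A(h) = 2.3333048678 − 2.4385227160 = -0.1052178482
Correction (A(h/2) − A(h))/(2 − 1) = (-0.1052178482)/1 = -0.1052178482
R = 2.3333048678 − 0.1052178482 = 2.2280870196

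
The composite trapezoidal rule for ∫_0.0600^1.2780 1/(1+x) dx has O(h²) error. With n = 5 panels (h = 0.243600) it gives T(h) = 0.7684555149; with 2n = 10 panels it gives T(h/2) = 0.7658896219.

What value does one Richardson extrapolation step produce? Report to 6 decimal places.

0.765034

With r = 2 the leading error scales as h^2, so the weight is 2^2 = 4.
4·0.7658896219 − 0.7684555149 = 2.2951029727
R = 2.2951029727/3 = 0.7650343242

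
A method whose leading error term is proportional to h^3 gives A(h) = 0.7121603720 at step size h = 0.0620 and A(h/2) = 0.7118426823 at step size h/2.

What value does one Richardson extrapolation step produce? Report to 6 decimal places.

Error is O(h^3); halving h shrinks it by 2^3 = 8.
Weighted: 5.6947414584 − 0.7121603720 = 4.9825810864
Divide by 2^3 − 1 = 7.
Result: 0.7117972981

0.711797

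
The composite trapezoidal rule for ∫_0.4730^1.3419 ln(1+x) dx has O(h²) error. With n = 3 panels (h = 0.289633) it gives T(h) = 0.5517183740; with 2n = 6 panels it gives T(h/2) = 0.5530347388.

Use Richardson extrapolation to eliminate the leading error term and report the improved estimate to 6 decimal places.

0.553474

r = 2: numerator weight 4, denominator 3.
Difference of the inputs: 0.5530347388 − 0.5517183740 = 0.0013163648
Correction (A(h/2) − A(h))/(4 − 1) = 0.0013163648/3 = 0.0004387883
R = A(h/2) + (A(h/2) − A(h))/3 = 0.5530347388 + 0.0004387883 = 0.5534735271
Gap between inputs: 1.316e-03; correction applied: +0.0004387883.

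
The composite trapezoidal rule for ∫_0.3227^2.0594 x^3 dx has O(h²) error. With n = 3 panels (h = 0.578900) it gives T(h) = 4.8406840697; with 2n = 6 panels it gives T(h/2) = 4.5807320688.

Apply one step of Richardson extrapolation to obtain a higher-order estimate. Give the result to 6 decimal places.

Leading term ∝ h^2; use weight 4 = 2^2.
Weighted: 18.3229282752 − 4.8406840697 = 13.4822442055
Denominator 4 − 1 = 3.
So the Richardson estimate is 4.4940814018.
Correction |R − A(h/2)| = 8.665e-02; gap |A(h/2) − A(h)| = 2.600e-01.

4.494081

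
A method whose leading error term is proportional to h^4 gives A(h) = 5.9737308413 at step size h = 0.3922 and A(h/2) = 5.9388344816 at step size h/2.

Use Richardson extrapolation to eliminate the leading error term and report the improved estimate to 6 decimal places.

The method has order 4: 2^4 = 16.
Weighted: 95.0213517056 − 5.9737308413 = 89.0476208643
Denominator 16 − 1 = 15.
(16*5.9388344816 − 5.9737308413)/(16 − 1) = 5.9365080576

5.936508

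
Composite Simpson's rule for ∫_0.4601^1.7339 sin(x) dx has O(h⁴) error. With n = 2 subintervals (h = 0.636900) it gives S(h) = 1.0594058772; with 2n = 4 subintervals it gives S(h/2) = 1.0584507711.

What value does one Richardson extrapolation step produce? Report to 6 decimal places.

1.058387

With r = 4 the leading error scales as h^4, so the weight is 2^4 = 16.
Numerator 16×A(h/2) − A(h) = 16×1.0584507711 − 1.0594058772 = 15.8758064604
15.8758064604 ÷ 15 = 1.0583870974
Shift from A(h/2): −0.0000636737.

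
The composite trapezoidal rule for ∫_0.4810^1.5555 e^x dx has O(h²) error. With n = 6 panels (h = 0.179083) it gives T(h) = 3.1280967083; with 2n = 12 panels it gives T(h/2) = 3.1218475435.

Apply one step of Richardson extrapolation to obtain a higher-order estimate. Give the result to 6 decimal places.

With r = 2 the leading error scales as h^2, so the weight is 2^2 = 4.
Difference of the inputs: 3.1218475435 − 3.1280967083 = -0.0062491648
Correction (A(h/2) − A(h))/(4 − 1) = (-0.0062491648)/3 = -0.0020830549
R = A(h/2) + (A(h/2) − A(h))/3 = 3.1218475435 − 0.0020830549 = 3.1197644886

3.119764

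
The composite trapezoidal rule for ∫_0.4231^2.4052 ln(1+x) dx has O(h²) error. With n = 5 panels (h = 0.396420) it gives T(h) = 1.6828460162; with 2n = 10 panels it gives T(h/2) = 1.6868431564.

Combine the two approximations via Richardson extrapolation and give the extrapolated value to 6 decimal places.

1.688176

Leading term ∝ h^2; use weight 4 = 2^2.
Top: 4(1.6868431564) − (1.6828460162) = 5.0645266094
5.0645266094 ÷ 3 = 1.6881755365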